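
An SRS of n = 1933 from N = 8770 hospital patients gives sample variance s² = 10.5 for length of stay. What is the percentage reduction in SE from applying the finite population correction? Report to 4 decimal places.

11.7056

f = n/N = 1933/8770 = 0.22041049.
SE_no-fpc = √(s²/n) = 0.073701907; SE_fpc = √((1−f)s²/n) = 0.065074631.
Ratio = √(1−f) = 0.88294366. Reduction = 100·(1 − 0.88294366) = 11.7056%.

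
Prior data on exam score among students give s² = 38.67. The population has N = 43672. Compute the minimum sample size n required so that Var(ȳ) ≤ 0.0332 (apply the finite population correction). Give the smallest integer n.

Without fpc, n₀ = s²/D = 38.67/0.0332 = 1164.7590.
With fpc, (1 − n/N)·s²/n ≤ D requires n ≥ n₀/(1 + n₀/N) = 1164.7590/(1 + 1164.7590/43672) = 1134.5012.
Rounding up, n = 1135.

1135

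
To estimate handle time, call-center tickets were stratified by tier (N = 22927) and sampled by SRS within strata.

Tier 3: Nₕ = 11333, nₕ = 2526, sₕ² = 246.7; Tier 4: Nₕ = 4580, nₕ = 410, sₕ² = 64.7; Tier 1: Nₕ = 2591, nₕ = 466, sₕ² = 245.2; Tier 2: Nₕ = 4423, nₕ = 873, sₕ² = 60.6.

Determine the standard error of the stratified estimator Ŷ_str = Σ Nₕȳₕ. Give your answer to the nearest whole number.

Var(Ŷ_str) = Σₕ Nₕ²(1 − fₕ)sₕ²/nₕ.
Tier 3: 11333²·(1 − 2526/11333)·246.7/2526 = 9.7478466 × 10^6.
Tier 4: 4580²·(1 − 410/4580)·64.7/410 = 3.0138522 × 10^6.
Tier 1: 2591²·(1 − 466/2591)·245.2/466 = 2.8970827 × 10^6.
Tier 2: 4423²·(1 − 873/4423)·60.6/873 = 1.0899427 × 10^6.
Sum = 1.6748724 × 10^7.
SE = √(1.6748724 × 10^7) = 4093.

4093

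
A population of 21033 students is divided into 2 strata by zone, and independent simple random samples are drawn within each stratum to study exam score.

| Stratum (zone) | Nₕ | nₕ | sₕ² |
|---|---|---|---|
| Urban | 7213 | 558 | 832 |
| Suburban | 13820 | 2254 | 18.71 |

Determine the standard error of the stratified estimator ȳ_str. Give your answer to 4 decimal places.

0.4059

Var(ȳ_str) = Σₕ Wₕ²(1 − fₕ)sₕ²/nₕ with Wₕ = Nₕ/N, N = 21033.
Urban: Wₕ = 0.34293729; term = 0.34293729²·(1 − 0.07736032)·832/558 = 0.16178963.
Suburban: Wₕ = 0.65706271; term = 0.65706271²·(1 − 0.16309696)·18.71/2254 = 0.0029992223.
Sum = 0.16478885.
SE = √(0.16478885) = 0.4059.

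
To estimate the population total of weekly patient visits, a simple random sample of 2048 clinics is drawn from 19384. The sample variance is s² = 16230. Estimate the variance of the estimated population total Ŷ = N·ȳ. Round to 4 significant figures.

2.663 × 10^9

Var(Ŷ) = N²·Var(ȳ) = N²·(1 − n/N)·s²/n.
f = 2048/19384 = 0.10565415; Var(ȳ) = 0.89434585·16230/2048 = 7.0875162.
Var(Ŷ) = 19384² · 7.0875162 = 2.6630595 × 10^9.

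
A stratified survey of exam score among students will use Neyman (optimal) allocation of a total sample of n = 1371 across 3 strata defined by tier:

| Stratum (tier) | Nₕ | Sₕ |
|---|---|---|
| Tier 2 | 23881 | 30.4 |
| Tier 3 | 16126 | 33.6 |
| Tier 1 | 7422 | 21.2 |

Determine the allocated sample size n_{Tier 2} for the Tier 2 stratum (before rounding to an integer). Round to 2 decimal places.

698.39

Neyman allocation: nₕ = n·NₕSₕ / Σⱼ NⱼSⱼ.
Σ NⱼSⱼ = 23881·30.4 + 16126·33.6 + 7422·21.2 = 1.4251624 × 10^6.
n_{Tier 2} = 1371·23881·30.4 / (1.4251624 × 10^6) = 698.39.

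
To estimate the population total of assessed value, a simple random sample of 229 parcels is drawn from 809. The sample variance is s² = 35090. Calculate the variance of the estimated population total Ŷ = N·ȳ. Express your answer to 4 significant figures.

Var(Ŷ) = N²·Var(ȳ) = N²·(1 − n/N)·s²/n.
f = 229/809 = 0.28306551; Var(ȳ) = 0.71693449·35090/229 = 109.8569.
Var(Ŷ) = 809² · 109.8569 = 7.1899254 × 10^7.

7.190 × 10^7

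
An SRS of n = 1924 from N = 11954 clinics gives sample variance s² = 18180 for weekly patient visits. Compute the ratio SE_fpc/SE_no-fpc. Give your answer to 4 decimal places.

0.9160

f = n/N = 1924/11954 = 0.16095031.
SE_no-fpc = √(s²/n) = 3.0739331; SE_fpc = √((1−f)s²/n) = 2.8157121.
Ratio = √(1−f) = 0.91599656.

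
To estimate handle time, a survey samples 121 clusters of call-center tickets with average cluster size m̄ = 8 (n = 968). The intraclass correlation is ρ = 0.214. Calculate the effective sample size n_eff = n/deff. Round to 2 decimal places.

deff = 1 + (8 − 1)·0.214 = 1 + 1.498 = 2.498.
n_eff = 968 / 2.498 = 387.51.

387.51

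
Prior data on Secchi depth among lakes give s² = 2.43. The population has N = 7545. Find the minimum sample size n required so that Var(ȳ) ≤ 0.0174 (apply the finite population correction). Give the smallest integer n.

138

Without fpc, n₀ = s²/D = 2.43/0.0174 = 139.6552.
With fpc, (1 − n/N)·s²/n ≤ D requires n ≥ n₀/(1 + n₀/N) = 139.6552/(1 + 139.6552/7545) = 137.1172.
Rounding up, n = 138.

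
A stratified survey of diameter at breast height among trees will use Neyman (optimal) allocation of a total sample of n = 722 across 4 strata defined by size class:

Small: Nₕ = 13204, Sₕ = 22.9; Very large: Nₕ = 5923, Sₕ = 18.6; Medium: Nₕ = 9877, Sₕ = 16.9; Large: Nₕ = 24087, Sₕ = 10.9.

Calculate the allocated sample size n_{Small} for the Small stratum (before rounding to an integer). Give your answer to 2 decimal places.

Neyman allocation: nₕ = n·NₕSₕ / Σⱼ NⱼSⱼ.
Σ NⱼSⱼ = 13204·22.9 + 5923·18.6 + 9877·16.9 + 24087·10.9 = 842009.
n_{Small} = 722·13204·22.9 / 842009 = 259.28.

259.28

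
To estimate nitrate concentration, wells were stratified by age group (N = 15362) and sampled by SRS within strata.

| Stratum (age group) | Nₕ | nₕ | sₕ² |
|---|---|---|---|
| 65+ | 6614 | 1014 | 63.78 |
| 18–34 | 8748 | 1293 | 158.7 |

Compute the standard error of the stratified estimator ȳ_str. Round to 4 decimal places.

0.2093

Var(ȳ_str) = Σₕ Wₕ²(1 − fₕ)sₕ²/nₕ with Wₕ = Nₕ/N, N = 15362.
65+: Wₕ = 0.43054290; term = 0.43054290²·(1 − 0.15331116)·63.78/1014 = 0.009871957.
18–34: Wₕ = 0.56945710; term = 0.56945710²·(1 − 0.14780521)·158.7/1293 = 0.033918708.
Sum = 0.043790665.
SE = √(0.043790665) = 0.2093.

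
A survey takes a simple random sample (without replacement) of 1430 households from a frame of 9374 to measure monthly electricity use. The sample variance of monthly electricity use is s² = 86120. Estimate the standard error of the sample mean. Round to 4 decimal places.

7.1440

Under SRS without replacement, Var(ȳ) = (1 − f)·s²/n with f = n/N = 1430/9374 = 0.15254961.
Var(ȳ) = (1 − 0.15254961)·86120/1430 = 0.84745039·60.223776 = 51.036663.
SE(ȳ) = √(51.036663) = 7.1440.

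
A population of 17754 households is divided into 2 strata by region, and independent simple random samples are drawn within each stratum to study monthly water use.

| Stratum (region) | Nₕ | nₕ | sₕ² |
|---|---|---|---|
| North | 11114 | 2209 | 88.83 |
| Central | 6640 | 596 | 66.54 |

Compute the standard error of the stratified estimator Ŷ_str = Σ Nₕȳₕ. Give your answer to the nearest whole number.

2909

Var(Ŷ_str) = Σₕ Nₕ²(1 − fₕ)sₕ²/nₕ.
North: 11114²·(1 − 2209/11114)·88.83/2209 = 3.9798643 × 10^6.
Central: 6640²·(1 − 596/6640)·66.54/596 = 4.4805267 × 10^6.
Sum = 8.460391 × 10^6.
SE = √(8.460391 × 10^6) = 2909.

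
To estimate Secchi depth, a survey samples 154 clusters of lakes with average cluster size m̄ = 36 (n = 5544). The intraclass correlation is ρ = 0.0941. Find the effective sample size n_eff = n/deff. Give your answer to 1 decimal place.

deff = 1 + (36 − 1)·0.0941 = 1 + 3.2935 = 4.2935.
n_eff = 5544 / 4.2935 = 1291.3.

1291.3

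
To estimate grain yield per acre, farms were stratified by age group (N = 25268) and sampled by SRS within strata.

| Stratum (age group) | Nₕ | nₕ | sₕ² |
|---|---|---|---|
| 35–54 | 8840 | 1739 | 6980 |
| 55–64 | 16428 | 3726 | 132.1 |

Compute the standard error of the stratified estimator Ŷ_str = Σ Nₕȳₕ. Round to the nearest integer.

16105

Var(Ŷ_str) = Σₕ Nₕ²(1 − fₕ)sₕ²/nₕ.
35–54: 8840²·(1 − 1739/8840)·6980/1739 = 2.5195769 × 10^8.
55–64: 16428²·(1 − 3726/16428)·132.1/3726 = 7.3980416 × 10^6.
Sum = 2.5935573 × 10^8.
SE = √(2.5935573 × 10^8) = 16105.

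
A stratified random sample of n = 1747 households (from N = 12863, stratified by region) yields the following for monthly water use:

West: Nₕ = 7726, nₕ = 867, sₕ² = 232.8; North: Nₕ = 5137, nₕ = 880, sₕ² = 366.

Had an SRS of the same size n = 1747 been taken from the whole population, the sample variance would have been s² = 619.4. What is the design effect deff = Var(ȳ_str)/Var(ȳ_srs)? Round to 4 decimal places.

0.4601

Var(ȳ_str) = Σ Wₕ²(1−fₕ)sₕ²/nₕ with Wₕ = Nₕ/12863:
  West: (7726/12863)²·(1−867/7726)·232.8/867 = 0.085999286
  North: (5137/12863)²·(1−880/5137)·366/880 = 0.054970171
  → Var(ȳ_str) = 0.14096946.
Var(ȳ_srs) = (1 − 1747/12863)·619.4/1747 = 0.30639704.
deff = 0.14096946 / 0.30639704 = 0.4601.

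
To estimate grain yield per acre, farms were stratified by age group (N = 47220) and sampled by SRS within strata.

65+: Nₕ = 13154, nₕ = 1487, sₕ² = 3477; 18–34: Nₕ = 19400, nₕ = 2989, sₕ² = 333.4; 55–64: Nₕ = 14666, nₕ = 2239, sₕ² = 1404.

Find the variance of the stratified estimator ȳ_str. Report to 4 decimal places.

Var(ȳ_str) = Σₕ Wₕ²(1 − fₕ)sₕ²/nₕ with Wₕ = Nₕ/N, N = 47220.
65+: Wₕ = 0.27856840; term = 0.27856840²·(1 − 0.11304546)·3477/1487 = 0.16093807.
18–34: Wₕ = 0.41084286; term = 0.41084286²·(1 − 0.15407216)·333.4/2989 = 0.015926652.
55–64: Wₕ = 0.31058873; term = 0.31058873²·(1 − 0.15266603)·1404/2239 = 0.051255329.
Sum = 0.22812005.

0.2281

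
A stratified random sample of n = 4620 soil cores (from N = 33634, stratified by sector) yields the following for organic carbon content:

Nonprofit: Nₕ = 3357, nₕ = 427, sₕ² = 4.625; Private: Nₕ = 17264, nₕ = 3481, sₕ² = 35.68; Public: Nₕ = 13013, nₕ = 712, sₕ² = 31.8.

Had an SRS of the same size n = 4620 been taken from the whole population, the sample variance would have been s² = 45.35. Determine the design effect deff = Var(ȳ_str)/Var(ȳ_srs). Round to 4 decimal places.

Var(ȳ_str) = Σ Wₕ²(1−fₕ)sₕ²/nₕ with Wₕ = Nₕ/33634:
  Nonprofit: (3357/33634)²·(1−427/3357)·4.625/427 = 9.4177202 × 10^-5
  Private: (17264/33634)²·(1−3481/17264)·35.68/3481 = 0.002156001
  Public: (13013/33634)²·(1−712/13013)·31.8/712 = 0.0063198669
  → Var(ȳ_str) = 0.0085700451.
Var(ȳ_srs) = (1 − 4620/33634)·45.35/4620 = 0.0084676793.
deff = 0.0085700451 / 0.0084676793 = 1.0121.

1.0121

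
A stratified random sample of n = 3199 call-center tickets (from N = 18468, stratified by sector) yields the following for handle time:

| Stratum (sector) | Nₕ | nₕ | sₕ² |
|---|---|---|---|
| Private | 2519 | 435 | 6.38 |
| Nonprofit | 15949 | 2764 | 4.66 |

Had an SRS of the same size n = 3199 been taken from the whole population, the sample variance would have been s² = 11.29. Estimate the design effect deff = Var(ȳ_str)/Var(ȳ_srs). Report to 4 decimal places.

0.4336

Var(ȳ_str) = Σ Wₕ²(1−fₕ)sₕ²/nₕ with Wₕ = Nₕ/18468:
  Private: (2519/18468)²·(1−435/2519)·6.38/435 = 2.257447 × 10^-4
  Nonprofit: (15949/18468)²·(1−2764/15949)·4.66/2764 = 0.0010394934
  → Var(ȳ_str) = 0.0012652381.
Var(ȳ_srs) = (1 − 3199/18468)·11.29/3199 = 0.0029179002.
deff = 0.0012652381 / 0.0029179002 = 0.4336.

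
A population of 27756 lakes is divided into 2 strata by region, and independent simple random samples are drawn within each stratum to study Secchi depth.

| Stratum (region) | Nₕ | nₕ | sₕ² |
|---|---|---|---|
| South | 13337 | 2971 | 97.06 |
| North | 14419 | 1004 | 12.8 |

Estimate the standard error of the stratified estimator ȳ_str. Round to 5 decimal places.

0.09520

Var(ȳ_str) = Σₕ Wₕ²(1 − fₕ)sₕ²/nₕ with Wₕ = Nₕ/N, N = 27756.
South: Wₕ = 0.48050872; term = 0.48050872²·(1 − 0.22276374)·97.06/2971 = 0.0058626401.
North: Wₕ = 0.51949128; term = 0.51949128²·(1 − 0.06963035)·12.8/1004 = 0.0032010195.
Sum = 0.0090636596.
SE = √(0.0090636596) = 0.09520.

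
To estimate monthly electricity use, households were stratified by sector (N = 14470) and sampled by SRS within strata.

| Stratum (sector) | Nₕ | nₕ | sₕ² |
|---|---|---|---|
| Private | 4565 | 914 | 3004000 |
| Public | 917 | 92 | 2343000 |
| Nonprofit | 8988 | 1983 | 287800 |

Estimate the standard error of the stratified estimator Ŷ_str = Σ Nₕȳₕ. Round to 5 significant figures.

288410

Var(Ŷ_str) = Σₕ Nₕ²(1 − fₕ)sₕ²/nₕ.
Private: 4565²·(1 − 914/4565)·3004000/914 = 5.4778022 × 10^10.
Public: 917²·(1 − 92/917)·2343000/92 = 1.9266718 × 10^10.
Nonprofit: 8988²·(1 − 1983/8988)·287800/1983 = 9.1377501 × 10^9.
Sum = 8.318249 × 10^10.
SE = √(8.318249 × 10^10) = 288410.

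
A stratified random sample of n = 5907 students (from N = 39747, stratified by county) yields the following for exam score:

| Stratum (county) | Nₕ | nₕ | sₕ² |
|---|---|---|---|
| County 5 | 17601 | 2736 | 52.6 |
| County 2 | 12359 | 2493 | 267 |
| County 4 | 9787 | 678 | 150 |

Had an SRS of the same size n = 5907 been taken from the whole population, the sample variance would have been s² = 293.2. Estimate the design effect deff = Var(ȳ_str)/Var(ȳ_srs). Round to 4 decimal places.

0.5664

Var(ȳ_str) = Σ Wₕ²(1−fₕ)sₕ²/nₕ with Wₕ = Nₕ/39747:
  County 5: (17601/39747)²·(1−2736/17601)·52.6/2736 = 0.0031839277
  County 2: (12359/39747)²·(1−2493/12359)·267/2493 = 0.0082661773
  County 4: (9787/39747)²·(1−678/9787)·150/678 = 0.012484557
  → Var(ȳ_str) = 0.023934662.
Var(ȳ_srs) = (1 − 5907/39747)·293.2/5907 = 0.042259368.
deff = 0.023934662 / 0.042259368 = 0.5664.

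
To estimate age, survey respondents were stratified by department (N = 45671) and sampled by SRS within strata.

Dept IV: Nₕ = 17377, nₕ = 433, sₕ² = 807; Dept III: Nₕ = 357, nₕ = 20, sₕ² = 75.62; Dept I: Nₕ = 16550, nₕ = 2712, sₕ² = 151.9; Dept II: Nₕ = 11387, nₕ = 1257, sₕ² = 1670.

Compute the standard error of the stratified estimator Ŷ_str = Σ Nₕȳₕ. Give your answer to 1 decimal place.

26744.8

Var(Ŷ_str) = Σₕ Nₕ²(1 − fₕ)sₕ²/nₕ.
Dept IV: 17377²·(1 − 433/17377)·807/433 = 5.4875234 × 10^8.
Dept III: 357²·(1 − 20/357)·75.62/20 = 454888.33.
Dept I: 16550²·(1 − 2712/16550)·151.9/2712 = 1.2827423 × 10^7.
Dept II: 11387²·(1 − 1257/11387)·1670/1257 = 1.5324982 × 10^8.
Sum = 7.1528447 × 10^8.
SE = √(7.1528447 × 10^8) = 26744.8.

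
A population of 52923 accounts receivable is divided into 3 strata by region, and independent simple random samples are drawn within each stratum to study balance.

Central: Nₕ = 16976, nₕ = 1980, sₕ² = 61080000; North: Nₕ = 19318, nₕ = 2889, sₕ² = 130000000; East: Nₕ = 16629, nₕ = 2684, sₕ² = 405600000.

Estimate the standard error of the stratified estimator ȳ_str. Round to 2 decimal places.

Var(ȳ_str) = Σₕ Wₕ²(1 − fₕ)sₕ²/nₕ with Wₕ = Nₕ/N, N = 52923.
Central: Wₕ = 0.32076791; term = 0.32076791²·(1 − 0.11663525)·61080000/1980 = 2803.8561.
North: Wₕ = 0.36502088; term = 0.36502088²·(1 − 0.14954964)·130000000/2889 = 5098.9434.
East: Wₕ = 0.31421121; term = 0.31421121²·(1 − 0.16140477)·405600000/2684 = 12511.552.
Sum = 20414.352.
SE = √(20414.352) = 142.88.

142.88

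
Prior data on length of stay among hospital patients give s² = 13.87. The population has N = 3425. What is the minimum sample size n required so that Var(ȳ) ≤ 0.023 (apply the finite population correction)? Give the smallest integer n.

513

Without fpc, n₀ = s²/D = 13.87/0.023 = 603.0435.
With fpc, (1 − n/N)·s²/n ≤ D requires n ≥ n₀/(1 + n₀/N) = 603.0435/(1 + 603.0435/3425) = 512.7611.
Rounding up, n = 513.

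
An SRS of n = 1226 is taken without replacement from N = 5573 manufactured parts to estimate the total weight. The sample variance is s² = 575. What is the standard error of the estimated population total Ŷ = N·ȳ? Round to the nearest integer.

Var(Ŷ) = N²·Var(ȳ) = N²·(1 − n/N)·s²/n.
f = 1226/5573 = 0.21998923; Var(ȳ) = 0.78001077·575/1226 = 0.36582887.
Var(Ŷ) = 5573² · 0.36582887 = 1.1362033 × 10^7.
SE(Ŷ) = √(1.1362033 × 10^7) = 3371.

3371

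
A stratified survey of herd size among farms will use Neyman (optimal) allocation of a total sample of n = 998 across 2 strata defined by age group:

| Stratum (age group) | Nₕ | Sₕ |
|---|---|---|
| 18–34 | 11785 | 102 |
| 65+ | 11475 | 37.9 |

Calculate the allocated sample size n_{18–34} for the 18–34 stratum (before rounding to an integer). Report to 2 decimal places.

Neyman allocation: nₕ = n·NₕSₕ / Σⱼ NⱼSⱼ.
Σ NⱼSⱼ = 11785·102 + 11475·37.9 = 1.6369725 × 10^6.
n_{18–34} = 998·11785·102 / (1.6369725 × 10^6) = 732.86.

732.86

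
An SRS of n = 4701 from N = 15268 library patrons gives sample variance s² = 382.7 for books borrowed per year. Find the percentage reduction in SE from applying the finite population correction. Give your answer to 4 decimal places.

16.8074

f = n/N = 4701/15268 = 0.30789887.
SE_no-fpc = √(s²/n) = 0.28532124; SE_fpc = √((1−f)s²/n) = 0.2373662.
Ratio = √(1−f) = 0.83192615. Reduction = 100·(1 − 0.83192615) = 16.8074%.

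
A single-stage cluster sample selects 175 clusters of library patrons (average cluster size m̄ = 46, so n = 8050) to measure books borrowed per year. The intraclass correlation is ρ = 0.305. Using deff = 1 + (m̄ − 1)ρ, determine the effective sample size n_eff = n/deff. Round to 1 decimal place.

deff = 1 + (46 − 1)·0.305 = 1 + 13.725 = 14.725.
n_eff = 8050 / 14.725 = 546.7.

546.7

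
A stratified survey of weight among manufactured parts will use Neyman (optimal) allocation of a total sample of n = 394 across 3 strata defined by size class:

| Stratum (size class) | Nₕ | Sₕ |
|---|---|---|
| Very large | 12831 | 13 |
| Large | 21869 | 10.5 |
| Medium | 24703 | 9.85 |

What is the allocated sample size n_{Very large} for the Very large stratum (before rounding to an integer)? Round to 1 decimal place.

Neyman allocation: nₕ = n·NₕSₕ / Σⱼ NⱼSⱼ.
Σ NⱼSⱼ = 12831·13 + 21869·10.5 + 24703·9.85 = 639752.05.
n_{Very large} = 394·12831·13 / 639752.05 = 102.7.

102.7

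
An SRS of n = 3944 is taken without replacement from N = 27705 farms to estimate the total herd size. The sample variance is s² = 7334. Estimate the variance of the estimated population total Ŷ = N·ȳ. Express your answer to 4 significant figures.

Var(Ŷ) = N²·Var(ȳ) = N²·(1 − n/N)·s²/n.
f = 3944/27705 = 0.14235698; Var(ȳ) = 0.85764302·7334/3944 = 1.5948159.
Var(Ŷ) = 27705² · 1.5948159 = 1.2241281 × 10^9.

1.224 × 10^9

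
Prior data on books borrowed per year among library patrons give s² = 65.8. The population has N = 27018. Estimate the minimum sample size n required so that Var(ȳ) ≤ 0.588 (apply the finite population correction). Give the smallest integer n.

112

Without fpc, n₀ = s²/D = 65.8/0.588 = 111.9048.
With fpc, (1 − n/N)·s²/n ≤ D requires n ≥ n₀/(1 + n₀/N) = 111.9048/(1 + 111.9048/27018) = 111.4432.
Rounding up, n = 112.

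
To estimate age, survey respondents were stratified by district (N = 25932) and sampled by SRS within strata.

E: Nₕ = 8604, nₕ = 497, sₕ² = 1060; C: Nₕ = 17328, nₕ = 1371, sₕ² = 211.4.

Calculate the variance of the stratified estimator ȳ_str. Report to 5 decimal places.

0.28463

Var(ȳ_str) = Σₕ Wₕ²(1 − fₕ)sₕ²/nₕ with Wₕ = Nₕ/N, N = 25932.
E: Wₕ = 0.33179084; term = 0.33179084²·(1 − 0.05776383)·1060/497 = 0.22122695.
C: Wₕ = 0.66820916; term = 0.66820916²·(1 − 0.07912050)·211.4/1371 = 0.063400866.
Sum = 0.28462782.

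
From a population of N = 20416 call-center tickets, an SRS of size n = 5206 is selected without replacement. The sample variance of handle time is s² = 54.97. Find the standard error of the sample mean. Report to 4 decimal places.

0.0887

Under SRS without replacement, Var(ȳ) = (1 − f)·s²/n with f = n/N = 5206/20416 = 0.25499608.
Var(ȳ) = (1 − 0.25499608)·54.97/5206 = 0.74500392·0.01055897 = 0.0078664743.
SE(ȳ) = √(0.0078664743) = 0.0887.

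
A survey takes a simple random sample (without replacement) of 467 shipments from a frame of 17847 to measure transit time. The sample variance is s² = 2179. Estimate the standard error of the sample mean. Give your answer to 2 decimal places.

2.13

Under SRS without replacement, Var(ȳ) = (1 − f)·s²/n with f = n/N = 467/17847 = 0.02616686.
Var(ȳ) = (1 − 0.02616686)·2179/467 = 0.97383314·4.6659529 = 4.5438595.
SE(ȳ) = √(4.5438595) = 2.13.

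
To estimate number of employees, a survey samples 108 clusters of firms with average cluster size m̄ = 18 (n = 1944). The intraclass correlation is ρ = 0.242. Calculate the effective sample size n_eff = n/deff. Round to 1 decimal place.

380.1

deff = 1 + (18 − 1)·0.242 = 1 + 4.114 = 5.114.
n_eff = 1944 / 5.114 = 380.1.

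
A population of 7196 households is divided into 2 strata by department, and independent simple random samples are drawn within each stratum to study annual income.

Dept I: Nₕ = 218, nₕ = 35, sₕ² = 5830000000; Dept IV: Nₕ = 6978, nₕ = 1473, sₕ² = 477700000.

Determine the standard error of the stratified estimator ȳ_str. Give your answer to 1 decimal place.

Var(ȳ_str) = Σₕ Wₕ²(1 − fₕ)sₕ²/nₕ with Wₕ = Nₕ/N, N = 7196.
Dept I: Wₕ = 0.03029461; term = 0.03029461²·(1 − 0.16055046)·5830000000/35 = 128329.29.
Dept IV: Wₕ = 0.96970539; term = 0.96970539²·(1 − 0.21109200)·477700000/1473 = 240579.42.
Sum = 368908.71.
SE = √(368908.71) = 607.4.

607.4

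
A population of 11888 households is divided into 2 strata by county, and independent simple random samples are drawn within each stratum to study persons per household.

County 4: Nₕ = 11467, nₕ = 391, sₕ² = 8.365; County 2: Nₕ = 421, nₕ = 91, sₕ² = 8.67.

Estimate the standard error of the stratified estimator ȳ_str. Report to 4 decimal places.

Var(ȳ_str) = Σₕ Wₕ²(1 − fₕ)sₕ²/nₕ with Wₕ = Nₕ/N, N = 11888.
County 4: Wₕ = 0.96458614; term = 0.96458614²·(1 − 0.03409785)·8.365/391 = 0.019226683.
County 2: Wₕ = 0.03541386; term = 0.03541386²·(1 − 0.21615202)·8.67/91 = 9.366043 × 10^-5.
Sum = 0.019320343.
SE = √(0.019320343) = 0.1390.

0.1390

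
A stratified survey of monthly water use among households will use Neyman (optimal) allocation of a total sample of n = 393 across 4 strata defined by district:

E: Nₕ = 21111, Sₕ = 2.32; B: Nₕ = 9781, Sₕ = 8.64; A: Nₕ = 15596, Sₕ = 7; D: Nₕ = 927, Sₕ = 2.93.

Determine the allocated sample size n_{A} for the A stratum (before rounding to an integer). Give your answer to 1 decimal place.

Neyman allocation: nₕ = n·NₕSₕ / Σⱼ NⱼSⱼ.
Σ NⱼSⱼ = 21111·2.32 + 9781·8.64 + 15596·7 + 927·2.93 = 245373.47.
n_{A} = 393·15596·7 / 245373.47 = 174.9.

174.9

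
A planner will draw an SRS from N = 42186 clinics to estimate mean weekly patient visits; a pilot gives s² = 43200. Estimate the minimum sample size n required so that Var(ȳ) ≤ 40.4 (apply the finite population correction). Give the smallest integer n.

Without fpc, n₀ = s²/D = 43200/40.4 = 1069.3069.
With fpc, (1 − n/N)·s²/n ≤ D requires n ≥ n₀/(1 + n₀/N) = 1069.3069/(1 + 1069.3069/42186) = 1042.8728.
Rounding up, n = 1043.

1043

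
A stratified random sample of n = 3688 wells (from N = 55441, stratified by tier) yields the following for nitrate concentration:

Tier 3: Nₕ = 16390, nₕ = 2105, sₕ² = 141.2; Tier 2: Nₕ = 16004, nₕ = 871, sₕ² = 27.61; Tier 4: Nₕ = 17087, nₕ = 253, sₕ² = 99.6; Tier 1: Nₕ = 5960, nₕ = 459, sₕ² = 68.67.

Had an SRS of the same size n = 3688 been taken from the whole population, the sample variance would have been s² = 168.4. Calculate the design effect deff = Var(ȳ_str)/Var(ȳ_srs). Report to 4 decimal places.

1.0802

Var(ȳ_str) = Σ Wₕ²(1−fₕ)sₕ²/nₕ with Wₕ = Nₕ/55441:
  Tier 3: (16390/55441)²·(1−2105/16390)·141.2/2105 = 0.0051095151
  Tier 2: (16004/55441)²·(1−871/16004)·27.61/871 = 0.0024976968
  Tier 4: (17087/55441)²·(1−253/17087)·99.6/253 = 0.036840868
  Tier 1: (5960/55441)²·(1−459/5960)·68.67/459 = 0.0015958062
  → Var(ȳ_str) = 0.046043886.
Var(ȳ_srs) = (1 − 3688/55441)·168.4/3688 = 0.042624142.
deff = 0.046043886 / 0.042624142 = 1.0802.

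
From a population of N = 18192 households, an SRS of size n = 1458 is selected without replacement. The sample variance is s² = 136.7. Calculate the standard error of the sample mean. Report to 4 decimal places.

Under SRS without replacement, Var(ȳ) = (1 − f)·s²/n with f = n/N = 1458/18192 = 0.08014512.
Var(ȳ) = (1 − 0.08014512)·136.7/1458 = 0.91985488·0.093758573 = 0.086244281.
SE(ȳ) = √(0.086244281) = 0.2937.

0.2937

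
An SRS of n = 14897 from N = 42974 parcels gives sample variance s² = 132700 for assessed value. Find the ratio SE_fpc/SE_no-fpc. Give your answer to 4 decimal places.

0.8083

f = n/N = 14897/42974 = 0.34665146.
SE_no-fpc = √(s²/n) = 2.9845994; SE_fpc = √((1−f)s²/n) = 2.4124511.
Ratio = √(1−f) = 0.80829978.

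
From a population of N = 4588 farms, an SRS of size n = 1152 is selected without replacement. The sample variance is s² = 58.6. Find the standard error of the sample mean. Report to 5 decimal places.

0.19518

Under SRS without replacement, Var(ȳ) = (1 − f)·s²/n with f = n/N = 1152/4588 = 0.25108980.
Var(ȳ) = (1 − 0.25108980)·58.6/1152 = 0.74891020·0.050868056 = 0.038095606.
SE(ȳ) = √(0.038095606) = 0.19518.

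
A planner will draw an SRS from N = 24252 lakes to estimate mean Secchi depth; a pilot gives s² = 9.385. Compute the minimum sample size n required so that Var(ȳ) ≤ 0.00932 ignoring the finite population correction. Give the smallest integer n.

1007

Without fpc, n₀ = s²/D = 9.385/0.00932 = 1006.9742.
Rounding up, n = 1007.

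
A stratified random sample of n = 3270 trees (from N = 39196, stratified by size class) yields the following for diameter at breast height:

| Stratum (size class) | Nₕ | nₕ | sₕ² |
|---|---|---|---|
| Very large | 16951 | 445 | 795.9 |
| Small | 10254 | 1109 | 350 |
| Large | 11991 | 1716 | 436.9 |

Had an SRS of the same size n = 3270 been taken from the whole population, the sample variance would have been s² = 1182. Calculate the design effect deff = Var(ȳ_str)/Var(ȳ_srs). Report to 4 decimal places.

1.1029

Var(ȳ_str) = Σ Wₕ²(1−fₕ)sₕ²/nₕ with Wₕ = Nₕ/39196:
  Very large: (16951/39196)²·(1−445/16951)·795.9/445 = 0.3257258
  Small: (10254/39196)²·(1−1109/10254)·350/1109 = 0.01926327
  Large: (11991/39196)²·(1−1716/11991)·436.9/1716 = 0.020418249
  → Var(ȳ_str) = 0.36540732.
Var(ȳ_srs) = (1 − 3270/39196)·1182/3270 = 0.33131175.
deff = 0.36540732 / 0.33131175 = 1.1029.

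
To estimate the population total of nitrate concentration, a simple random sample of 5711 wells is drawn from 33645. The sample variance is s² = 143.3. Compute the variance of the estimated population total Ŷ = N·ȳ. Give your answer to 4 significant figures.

Var(Ŷ) = N²·Var(ȳ) = N²·(1 − n/N)·s²/n.
f = 5711/33645 = 0.16974290; Var(ȳ) = 0.83025710·143.3/5711 = 0.020832751.
Var(Ŷ) = 33645² · 0.020832751 = 2.3582383 × 10^7.

2.358 × 10^7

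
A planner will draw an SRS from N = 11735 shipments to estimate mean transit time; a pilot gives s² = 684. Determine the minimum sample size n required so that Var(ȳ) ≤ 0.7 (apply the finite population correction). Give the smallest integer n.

903

Without fpc, n₀ = s²/D = 684/0.7 = 977.1429.
With fpc, (1 − n/N)·s²/n ≤ D requires n ≥ n₀/(1 + n₀/N) = 977.1429/(1 + 977.1429/11735) = 902.0330.
Rounding up, n = 903.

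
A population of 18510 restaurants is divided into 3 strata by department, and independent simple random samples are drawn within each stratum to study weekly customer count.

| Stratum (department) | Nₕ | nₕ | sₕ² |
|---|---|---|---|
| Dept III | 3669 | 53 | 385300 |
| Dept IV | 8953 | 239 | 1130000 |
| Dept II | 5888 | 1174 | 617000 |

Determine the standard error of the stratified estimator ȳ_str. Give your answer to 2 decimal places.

37.43

Var(ȳ_str) = Σₕ Wₕ²(1 − fₕ)sₕ²/nₕ with Wₕ = Nₕ/N, N = 18510.
Dept III: Wₕ = 0.19821718; term = 0.19821718²·(1 − 0.01444535)·385300/53 = 281.50521.
Dept IV: Wₕ = 0.48368449; term = 0.48368449²·(1 − 0.02669496)·1130000/239 = 1076.5987.
Dept II: Wₕ = 0.31809833; term = 0.31809833²·(1 − 0.19938859)·617000/1174 = 42.575682.
Sum = 1400.6796.
SE = √(1400.6796) = 37.43.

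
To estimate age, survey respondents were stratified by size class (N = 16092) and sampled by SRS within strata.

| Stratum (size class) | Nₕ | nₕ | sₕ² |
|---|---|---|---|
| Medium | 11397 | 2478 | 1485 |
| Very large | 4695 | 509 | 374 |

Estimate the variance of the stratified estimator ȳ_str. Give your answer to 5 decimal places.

0.29101

Var(ȳ_str) = Σₕ Wₕ²(1 − fₕ)sₕ²/nₕ with Wₕ = Nₕ/N, N = 16092.
Medium: Wₕ = 0.70824012; term = 0.70824012²·(1 − 0.21742564)·1485/2478 = 0.23524035.
Very large: Wₕ = 0.29175988; term = 0.29175988²·(1 − 0.10841321)·374/509 = 0.055765884.
Sum = 0.29100623.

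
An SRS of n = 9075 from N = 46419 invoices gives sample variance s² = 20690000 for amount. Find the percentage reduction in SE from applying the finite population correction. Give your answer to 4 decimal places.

10.3062

f = n/N = 9075/46419 = 0.19550184.
SE_no-fpc = √(s²/n) = 47.748192; SE_fpc = √((1−f)s²/n) = 42.827178.
Ratio = √(1−f) = 0.89693821. Reduction = 100·(1 − 0.89693821) = 10.3062%.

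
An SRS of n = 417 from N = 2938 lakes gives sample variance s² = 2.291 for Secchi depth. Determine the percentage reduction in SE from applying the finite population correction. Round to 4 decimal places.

f = n/N = 417/2938 = 0.14193329.
SE_no-fpc = √(s²/n) = 0.074121554; SE_fpc = √((1−f)s²/n) = 0.068660197.
Ratio = √(1−f) = 0.92631890. Reduction = 100·(1 − 0.92631890) = 7.3681%.

7.3681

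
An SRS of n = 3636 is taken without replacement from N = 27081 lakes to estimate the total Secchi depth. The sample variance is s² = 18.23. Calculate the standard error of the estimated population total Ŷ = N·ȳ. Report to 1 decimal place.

1784.2

Var(Ŷ) = N²·Var(ȳ) = N²·(1 − n/N)·s²/n.
f = 3636/27081 = 0.13426388; Var(ȳ) = 0.86573612·18.23/3636 = 0.0043405857.
Var(Ŷ) = 27081² · 0.0043405857 = 3.1833012 × 10^6.
SE(Ŷ) = √(3.1833012 × 10^6) = 1784.2.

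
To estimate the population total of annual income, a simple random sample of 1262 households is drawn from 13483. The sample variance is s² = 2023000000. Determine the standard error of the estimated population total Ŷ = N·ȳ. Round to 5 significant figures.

1.6252 × 10^7

Var(Ŷ) = N²·Var(ȳ) = N²·(1 − n/N)·s²/n.
f = 1262/13483 = 0.09359935; Var(ȳ) = 0.90640065·2023000000/1262 = 1.4529703 × 10^6.
Var(Ŷ) = 13483² · (1.4529703 × 10^6) = 2.6413734 × 10^14.
SE(Ŷ) = √(2.6413734 × 10^14) = 1.6252 × 10^7.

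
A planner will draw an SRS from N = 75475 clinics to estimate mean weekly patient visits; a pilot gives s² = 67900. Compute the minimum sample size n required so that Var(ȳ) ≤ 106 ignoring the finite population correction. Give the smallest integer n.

641

Without fpc, n₀ = s²/D = 67900/106 = 640.5660.
Rounding up, n = 641.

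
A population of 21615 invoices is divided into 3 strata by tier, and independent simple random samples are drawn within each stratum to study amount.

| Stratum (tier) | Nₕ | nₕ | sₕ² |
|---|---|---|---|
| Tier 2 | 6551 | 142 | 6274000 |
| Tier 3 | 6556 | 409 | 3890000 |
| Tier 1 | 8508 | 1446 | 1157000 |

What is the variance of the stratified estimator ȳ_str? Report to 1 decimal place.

4893.8

Var(ȳ_str) = Σₕ Wₕ²(1 − fₕ)sₕ²/nₕ with Wₕ = Nₕ/N, N = 21615.
Tier 2: Wₕ = 0.30307657; term = 0.30307657²·(1 − 0.02167608)·6274000/142 = 3970.485.
Tier 3: Wₕ = 0.30330789; term = 0.30330789²·(1 − 0.06238560)·3890000/409 = 820.38549.
Tier 1: Wₕ = 0.39361554; term = 0.39361554²·(1 − 0.16995769)·1157000/1446 = 102.89867.
Sum = 4893.7692.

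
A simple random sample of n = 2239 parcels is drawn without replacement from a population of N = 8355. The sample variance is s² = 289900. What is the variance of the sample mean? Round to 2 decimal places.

94.78

Under SRS without replacement, Var(ȳ) = (1 − f)·s²/n with f = n/N = 2239/8355 = 0.26798324.
Var(ȳ) = (1 − 0.26798324)·289900/2239 = 0.73201676·129.47745 = 94.77966.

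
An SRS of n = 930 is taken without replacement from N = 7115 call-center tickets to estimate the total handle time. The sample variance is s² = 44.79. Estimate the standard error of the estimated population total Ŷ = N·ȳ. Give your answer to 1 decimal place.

Var(Ŷ) = N²·Var(ȳ) = N²·(1 − n/N)·s²/n.
f = 930/7115 = 0.13070977; Var(ȳ) = 0.86929023·44.79/930 = 0.041866139.
Var(Ŷ) = 7115² · 0.041866139 = 2.119399 × 10^6.
SE(Ŷ) = √(2.119399 × 10^6) = 1455.8.

1455.8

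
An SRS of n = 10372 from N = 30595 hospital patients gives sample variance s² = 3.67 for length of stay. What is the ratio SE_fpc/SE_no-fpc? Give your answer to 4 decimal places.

0.8130

f = n/N = 10372/30595 = 0.33900964.
SE_no-fpc = √(s²/n) = 0.018810562; SE_fpc = √((1−f)s²/n) = 0.015293234.
Ratio = √(1−f) = 0.81301314.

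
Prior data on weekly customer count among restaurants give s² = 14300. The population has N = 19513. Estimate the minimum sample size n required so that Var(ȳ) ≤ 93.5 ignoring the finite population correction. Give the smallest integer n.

Without fpc, n₀ = s²/D = 14300/93.5 = 152.9412.
Rounding up, n = 153.

153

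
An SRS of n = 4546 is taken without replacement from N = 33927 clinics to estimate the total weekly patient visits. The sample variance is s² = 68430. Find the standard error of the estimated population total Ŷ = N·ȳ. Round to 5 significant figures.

Var(Ŷ) = N²·Var(ȳ) = N²·(1 − n/N)·s²/n.
f = 4546/33927 = 0.13399357; Var(ȳ) = 0.86600643·68430/4546 = 13.035816.
Var(Ŷ) = 33927² · 13.035816 = 1.5004763 × 10^10.
SE(Ŷ) = √(1.5004763 × 10^10) = 122490.

122490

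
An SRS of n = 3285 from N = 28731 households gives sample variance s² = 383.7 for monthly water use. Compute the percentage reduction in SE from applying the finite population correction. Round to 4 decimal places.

f = n/N = 3285/28731 = 0.11433643.
SE_no-fpc = √(s²/n) = 0.34176549; SE_fpc = √((1−f)s²/n) = 0.32163448.
Ratio = √(1−f) = 0.94109700. Reduction = 100·(1 − 0.94109700) = 5.8903%.

5.8903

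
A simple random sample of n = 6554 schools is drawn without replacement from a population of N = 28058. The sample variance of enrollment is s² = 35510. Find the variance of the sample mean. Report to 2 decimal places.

4.15

Under SRS without replacement, Var(ȳ) = (1 − f)·s²/n with f = n/N = 6554/28058 = 0.23358757.
Var(ȳ) = (1 − 0.23358757)·35510/6554 = 0.76641243·5.4180653 = 4.1524726.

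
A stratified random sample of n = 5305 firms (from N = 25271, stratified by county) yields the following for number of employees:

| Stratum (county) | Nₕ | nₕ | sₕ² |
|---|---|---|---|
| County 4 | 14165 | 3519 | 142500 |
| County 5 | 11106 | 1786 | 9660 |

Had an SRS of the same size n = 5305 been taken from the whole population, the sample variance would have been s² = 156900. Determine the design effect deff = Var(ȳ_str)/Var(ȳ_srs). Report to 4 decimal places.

Var(ȳ_str) = Σ Wₕ²(1−fₕ)sₕ²/nₕ with Wₕ = Nₕ/25271:
  County 4: (14165/25271)²·(1−3519/14165)·142500/3519 = 9.562111
  County 5: (11106/25271)²·(1−1786/11106)·9660/1786 = 0.87664629
  → Var(ȳ_str) = 10.438757.
Var(ȳ_srs) = (1 − 5305/25271)·156900/5305 = 23.367174.
deff = 10.438757 / 23.367174 = 0.4467.

0.4467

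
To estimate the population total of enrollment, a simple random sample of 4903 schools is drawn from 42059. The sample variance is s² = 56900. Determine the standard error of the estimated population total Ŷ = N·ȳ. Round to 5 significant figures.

134670

Var(Ŷ) = N²·Var(ȳ) = N²·(1 − n/N)·s²/n.
f = 4903/42059 = 0.11657434; Var(ȳ) = 0.88342566·56900/4903 = 10.252278.
Var(Ŷ) = 42059² · 10.252278 = 1.8135864 × 10^10.
SE(Ŷ) = √(1.8135864 × 10^10) = 134670.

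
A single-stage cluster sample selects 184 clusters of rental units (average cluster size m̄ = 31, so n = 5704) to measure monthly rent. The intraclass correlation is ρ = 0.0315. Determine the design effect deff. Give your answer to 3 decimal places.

1.945

deff = 1 + (31 − 1)·0.0315 = 1 + 0.945 = 1.945.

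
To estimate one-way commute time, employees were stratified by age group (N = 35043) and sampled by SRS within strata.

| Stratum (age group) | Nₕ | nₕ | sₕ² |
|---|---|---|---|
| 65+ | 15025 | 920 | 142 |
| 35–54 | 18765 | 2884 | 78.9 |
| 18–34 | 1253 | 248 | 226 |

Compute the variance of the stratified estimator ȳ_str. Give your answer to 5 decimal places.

Var(ȳ_str) = Σₕ Wₕ²(1 − fₕ)sₕ²/nₕ with Wₕ = Nₕ/N, N = 35043.
65+: Wₕ = 0.42875895; term = 0.42875895²·(1 − 0.06123128)·142/920 = 0.026637014.
35–54: Wₕ = 0.53548498; term = 0.53548498²·(1 − 0.15369038)·78.9/2884 = 0.0066390449.
18–34: Wₕ = 0.03575607; term = 0.03575607²·(1 − 0.19792498)·226/248 = 9.3448285 × 10^-4.
Sum = 0.034210542.

0.03421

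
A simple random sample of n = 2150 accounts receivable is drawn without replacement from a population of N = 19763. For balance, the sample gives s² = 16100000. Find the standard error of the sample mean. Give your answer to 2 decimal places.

81.69

Under SRS without replacement, Var(ȳ) = (1 − f)·s²/n with f = n/N = 2150/19763 = 0.10878915.
Var(ȳ) = (1 − 0.10878915)·16100000/2150 = 0.89121085·7488.3721 = 6673.7184.
SE(ȳ) = √(6673.7184) = 81.69.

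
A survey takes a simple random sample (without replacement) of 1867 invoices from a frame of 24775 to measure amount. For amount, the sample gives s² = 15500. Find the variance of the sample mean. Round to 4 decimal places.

Under SRS without replacement, Var(ȳ) = (1 − f)·s²/n with f = n/N = 1867/24775 = 0.07535822.
Var(ȳ) = (1 − 0.07535822)·15500/1867 = 0.92464178·8.3020889 = 7.6764582.

7.6765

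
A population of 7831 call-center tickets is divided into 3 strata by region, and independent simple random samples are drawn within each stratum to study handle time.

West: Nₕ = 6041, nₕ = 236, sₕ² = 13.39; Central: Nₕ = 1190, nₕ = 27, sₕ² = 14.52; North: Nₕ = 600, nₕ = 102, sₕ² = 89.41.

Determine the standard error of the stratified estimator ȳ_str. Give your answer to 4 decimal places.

0.2210

Var(ȳ_str) = Σₕ Wₕ²(1 − fₕ)sₕ²/nₕ with Wₕ = Nₕ/N, N = 7831.
West: Wₕ = 0.77142127; term = 0.77142127²·(1 − 0.03906638)·13.39/236 = 0.032444806.
Central: Wₕ = 0.15196016; term = 0.15196016²·(1 − 0.02268908)·14.52/27 = 0.012136545.
North: Wₕ = 0.07661857; term = 0.07661857²·(1 − 0.17000000)·89.41/102 = 0.0042710246.
Sum = 0.048852376.
SE = √(0.048852376) = 0.2210.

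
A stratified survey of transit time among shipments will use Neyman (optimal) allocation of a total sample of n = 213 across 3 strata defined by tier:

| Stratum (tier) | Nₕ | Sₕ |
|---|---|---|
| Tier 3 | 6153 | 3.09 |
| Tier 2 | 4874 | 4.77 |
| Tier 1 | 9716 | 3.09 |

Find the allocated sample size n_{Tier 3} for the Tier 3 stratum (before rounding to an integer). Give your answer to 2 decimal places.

Neyman allocation: nₕ = n·NₕSₕ / Σⱼ NⱼSⱼ.
Σ NⱼSⱼ = 6153·3.09 + 4874·4.77 + 9716·3.09 = 72284.19.
n_{Tier 3} = 213·6153·3.09 / 72284.19 = 56.02.

56.02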